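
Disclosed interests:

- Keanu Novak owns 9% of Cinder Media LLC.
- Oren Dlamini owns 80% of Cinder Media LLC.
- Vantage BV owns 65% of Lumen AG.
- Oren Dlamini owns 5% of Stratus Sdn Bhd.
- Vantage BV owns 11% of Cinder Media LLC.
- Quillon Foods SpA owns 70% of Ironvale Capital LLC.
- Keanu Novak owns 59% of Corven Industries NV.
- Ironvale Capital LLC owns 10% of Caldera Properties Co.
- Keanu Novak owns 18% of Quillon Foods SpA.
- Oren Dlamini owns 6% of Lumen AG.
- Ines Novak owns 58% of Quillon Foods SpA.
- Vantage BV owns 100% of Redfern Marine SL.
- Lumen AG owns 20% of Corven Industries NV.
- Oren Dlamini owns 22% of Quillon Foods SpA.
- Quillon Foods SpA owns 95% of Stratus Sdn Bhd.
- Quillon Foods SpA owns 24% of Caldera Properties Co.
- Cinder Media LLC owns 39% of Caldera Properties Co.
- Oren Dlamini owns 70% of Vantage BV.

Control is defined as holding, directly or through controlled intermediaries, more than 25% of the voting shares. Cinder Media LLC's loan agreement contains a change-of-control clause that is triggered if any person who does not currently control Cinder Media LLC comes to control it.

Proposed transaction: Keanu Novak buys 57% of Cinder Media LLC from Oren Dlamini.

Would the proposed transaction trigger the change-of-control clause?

The purchase adds only to Keanu's holdings (Oren's stake shrinks), so Keanu is the only person who could newly come to control Cinder.
Keanu holds 59% of Corven, so Keanu controls Corven.
In Cinder, Keanu's side holds only 9%, not > 25%.
So before the transaction, Keanu does not control Cinder.
After the purchase, Keanu's direct stake in Cinder rises to 9% + 57% = 66%, and Oren's stake falls to 23%.
Keanu holds 66% of Cinder, so Keanu controls Cinder.
Keanu did not control Cinder before and does after, so the clause is triggered.

Yes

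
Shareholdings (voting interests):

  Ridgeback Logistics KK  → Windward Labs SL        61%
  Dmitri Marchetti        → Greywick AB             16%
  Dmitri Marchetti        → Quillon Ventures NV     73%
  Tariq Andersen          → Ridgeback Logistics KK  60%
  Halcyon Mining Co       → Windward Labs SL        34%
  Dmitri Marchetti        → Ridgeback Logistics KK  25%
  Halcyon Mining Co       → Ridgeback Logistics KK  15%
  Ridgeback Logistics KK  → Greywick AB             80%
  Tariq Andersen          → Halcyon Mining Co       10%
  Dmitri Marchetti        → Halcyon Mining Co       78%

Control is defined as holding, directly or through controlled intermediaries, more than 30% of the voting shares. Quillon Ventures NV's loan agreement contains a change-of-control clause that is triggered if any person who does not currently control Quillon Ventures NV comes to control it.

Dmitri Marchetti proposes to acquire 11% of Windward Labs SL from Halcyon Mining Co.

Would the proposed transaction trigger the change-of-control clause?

The purchase adds only to Dmitri's holdings (Halcyon's stake shrinks), so Dmitri is the only person who could newly come to control Quillon.
Dmitri holds 73% of Quillon, so Dmitri controls Quillon.
So Dmitri already controls Quillon before the transaction.
After the purchase, Dmitri holds 11% of Windward directly, and Halcyon's stake falls to 23%.
Dmitri controlled Quillon already, so this is not a new person acquiring control; every other person's position is unchanged or reduced.
No new person acquires control, so the clause is not triggered.

No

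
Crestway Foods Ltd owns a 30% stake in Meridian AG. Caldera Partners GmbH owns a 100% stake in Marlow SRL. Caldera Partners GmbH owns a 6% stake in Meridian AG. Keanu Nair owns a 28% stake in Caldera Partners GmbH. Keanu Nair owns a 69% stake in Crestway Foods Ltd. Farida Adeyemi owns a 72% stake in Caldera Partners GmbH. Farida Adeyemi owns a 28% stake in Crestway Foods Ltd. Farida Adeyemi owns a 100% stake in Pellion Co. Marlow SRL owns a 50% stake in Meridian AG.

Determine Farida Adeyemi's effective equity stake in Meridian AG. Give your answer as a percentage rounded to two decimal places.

Farida reaches Meridian along 3 paths.
Via Caldera → Marlow: 72% × 100% × 50% = 36%.
Via Crestway: 28% × 30% = 8.4%.
Via Caldera: 72% × 6% = 4.32%.
Total: 36% + 8.4% + 4.32% = 48.72%.

48.72%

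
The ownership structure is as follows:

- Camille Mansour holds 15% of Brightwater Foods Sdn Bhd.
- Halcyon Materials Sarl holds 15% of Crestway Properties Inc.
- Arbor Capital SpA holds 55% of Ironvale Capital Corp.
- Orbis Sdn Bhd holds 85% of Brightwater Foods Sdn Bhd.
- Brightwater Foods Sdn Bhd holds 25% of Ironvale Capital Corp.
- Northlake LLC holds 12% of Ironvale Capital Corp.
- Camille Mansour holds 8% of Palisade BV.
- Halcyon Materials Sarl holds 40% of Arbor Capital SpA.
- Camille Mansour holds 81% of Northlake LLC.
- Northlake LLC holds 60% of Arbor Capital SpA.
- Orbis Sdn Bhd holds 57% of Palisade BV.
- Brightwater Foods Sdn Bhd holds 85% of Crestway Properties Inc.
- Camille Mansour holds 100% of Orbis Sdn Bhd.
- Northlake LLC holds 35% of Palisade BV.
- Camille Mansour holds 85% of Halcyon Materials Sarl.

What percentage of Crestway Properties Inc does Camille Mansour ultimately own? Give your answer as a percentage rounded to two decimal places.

Camille reaches Crestway along 3 paths.
Via Orbis → Brightwater: 100% × 85% × 85% = 72.25%.
Via Brightwater: 15% × 85% = 12.75%.
Via Halcyon: 85% × 15% = 12.75%.
Total: 72.25% + 12.75% + 12.75% = 97.75%.

97.75%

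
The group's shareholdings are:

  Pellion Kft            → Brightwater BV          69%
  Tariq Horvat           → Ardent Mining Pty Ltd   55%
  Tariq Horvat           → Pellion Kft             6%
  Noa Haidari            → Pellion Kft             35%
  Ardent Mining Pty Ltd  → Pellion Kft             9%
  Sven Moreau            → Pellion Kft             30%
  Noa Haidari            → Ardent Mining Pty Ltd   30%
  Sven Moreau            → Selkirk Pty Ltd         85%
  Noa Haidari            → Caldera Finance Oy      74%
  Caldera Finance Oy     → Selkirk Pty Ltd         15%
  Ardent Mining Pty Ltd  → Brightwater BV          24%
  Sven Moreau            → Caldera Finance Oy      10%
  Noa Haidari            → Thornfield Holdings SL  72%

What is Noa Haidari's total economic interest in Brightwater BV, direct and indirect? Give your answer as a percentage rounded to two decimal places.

33.21%

Noa reaches Brightwater along 3 paths.
Via Ardent → Pellion: 30% × 9% × 69% = 1.863%.
Via Pellion: 35% × 69% = 24.15%.
Via Ardent: 30% × 24% = 7.2%.
Total: 1.863% + 24.15% + 7.2% = 33.213%.
Rounded: 33.21%.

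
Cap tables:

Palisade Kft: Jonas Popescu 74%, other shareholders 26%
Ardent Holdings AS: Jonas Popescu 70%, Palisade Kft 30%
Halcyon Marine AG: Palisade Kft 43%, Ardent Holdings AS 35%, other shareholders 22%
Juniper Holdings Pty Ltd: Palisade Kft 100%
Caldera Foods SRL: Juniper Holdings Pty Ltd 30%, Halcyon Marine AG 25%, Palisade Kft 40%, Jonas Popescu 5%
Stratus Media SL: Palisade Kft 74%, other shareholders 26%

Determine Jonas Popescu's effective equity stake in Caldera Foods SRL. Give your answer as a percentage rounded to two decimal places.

Jonas reaches Caldera along 6 paths.
Via Palisade → Juniper: 74% × 100% × 30% = 22.2%.
Via Palisade → Halcyon: 74% × 43% × 25% = 7.955%.
Via Ardent → Halcyon: 70% × 35% × 25% = 6.125%.
Via Palisade → Ardent → Halcyon: 74% × 30% × 35% × 25% = 1.9425%.
Via Palisade: 74% × 40% = 29.6%.
Direct stake: 5% = 5%.
Total: 22.2% + 7.955% + 6.125% + 1.9425% + 29.6% + 5% = 72.8225%.
Rounded: 72.82%.

72.82%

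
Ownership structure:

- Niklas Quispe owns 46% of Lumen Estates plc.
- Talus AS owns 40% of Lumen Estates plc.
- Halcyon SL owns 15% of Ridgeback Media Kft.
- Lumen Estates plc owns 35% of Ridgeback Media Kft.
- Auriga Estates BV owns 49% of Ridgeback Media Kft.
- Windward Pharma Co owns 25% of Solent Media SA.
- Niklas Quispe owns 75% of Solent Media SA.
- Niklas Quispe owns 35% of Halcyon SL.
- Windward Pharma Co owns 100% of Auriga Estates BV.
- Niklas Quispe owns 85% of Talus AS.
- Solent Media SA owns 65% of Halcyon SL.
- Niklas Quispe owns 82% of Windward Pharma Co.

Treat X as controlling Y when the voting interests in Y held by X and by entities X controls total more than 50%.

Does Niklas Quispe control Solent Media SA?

Yes

Niklas holds 82% of Windward, so Niklas controls Windward.
Niklas and Windward together hold 75% + 25% = 100% of Solent, so Niklas controls Solent.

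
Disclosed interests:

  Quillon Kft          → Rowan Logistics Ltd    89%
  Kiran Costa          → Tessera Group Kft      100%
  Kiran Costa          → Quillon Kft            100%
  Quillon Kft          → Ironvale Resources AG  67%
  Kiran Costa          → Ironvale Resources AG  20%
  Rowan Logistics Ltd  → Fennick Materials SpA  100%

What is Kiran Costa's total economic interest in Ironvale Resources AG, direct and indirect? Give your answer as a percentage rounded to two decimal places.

Kiran reaches Ironvale along 2 paths.
Via Quillon: 100% × 67% = 67%.
Direct stake: 20% = 20%.
Total: 67% + 20% = 87%.
Rounded: 87.00%.

87.00%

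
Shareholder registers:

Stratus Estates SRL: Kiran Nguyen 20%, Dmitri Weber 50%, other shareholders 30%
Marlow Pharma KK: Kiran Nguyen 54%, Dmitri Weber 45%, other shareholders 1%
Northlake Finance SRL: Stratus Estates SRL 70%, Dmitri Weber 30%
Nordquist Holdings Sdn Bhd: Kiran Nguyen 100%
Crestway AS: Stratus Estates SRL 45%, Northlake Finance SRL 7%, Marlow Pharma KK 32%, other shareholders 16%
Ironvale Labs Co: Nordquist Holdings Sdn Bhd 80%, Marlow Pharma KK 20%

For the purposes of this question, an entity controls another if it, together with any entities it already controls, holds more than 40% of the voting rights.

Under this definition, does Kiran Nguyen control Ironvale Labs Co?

Yes

Kiran holds 54% of Marlow, so Kiran controls Marlow.
Kiran holds 100% of Nordquist, so Kiran controls Nordquist.
Nordquist and Marlow together hold 80% + 20% = 100% of Ironvale, so Kiran controls Ironvale.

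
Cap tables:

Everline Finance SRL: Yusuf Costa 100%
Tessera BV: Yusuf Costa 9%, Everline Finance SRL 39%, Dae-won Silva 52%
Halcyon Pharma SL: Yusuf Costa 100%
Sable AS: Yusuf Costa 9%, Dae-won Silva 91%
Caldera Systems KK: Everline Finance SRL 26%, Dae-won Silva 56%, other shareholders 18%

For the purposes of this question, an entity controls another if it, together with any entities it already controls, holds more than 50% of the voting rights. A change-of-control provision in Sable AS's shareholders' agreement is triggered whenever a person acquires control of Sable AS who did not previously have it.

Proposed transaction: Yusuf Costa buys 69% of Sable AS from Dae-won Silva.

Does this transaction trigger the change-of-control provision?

Yes

The purchase adds only to Yusuf's holdings (Dae-won's stake shrinks), so Yusuf is the only person who could newly come to control Sable.
Yusuf holds 100% of Everline, so Yusuf controls Everline.
Yusuf holds 100% of Halcyon, so Yusuf controls Halcyon.
In Sable, Yusuf's side holds only 9%, not > 50%.
So before the transaction, Yusuf does not control Sable.
After the purchase, Yusuf's direct stake in Sable rises to 9% + 69% = 78%, and Dae-won's stake falls to 22%.
Yusuf holds 78% of Sable, so Yusuf controls Sable.
Yusuf did not control Sable before and does after, so the clause is triggered.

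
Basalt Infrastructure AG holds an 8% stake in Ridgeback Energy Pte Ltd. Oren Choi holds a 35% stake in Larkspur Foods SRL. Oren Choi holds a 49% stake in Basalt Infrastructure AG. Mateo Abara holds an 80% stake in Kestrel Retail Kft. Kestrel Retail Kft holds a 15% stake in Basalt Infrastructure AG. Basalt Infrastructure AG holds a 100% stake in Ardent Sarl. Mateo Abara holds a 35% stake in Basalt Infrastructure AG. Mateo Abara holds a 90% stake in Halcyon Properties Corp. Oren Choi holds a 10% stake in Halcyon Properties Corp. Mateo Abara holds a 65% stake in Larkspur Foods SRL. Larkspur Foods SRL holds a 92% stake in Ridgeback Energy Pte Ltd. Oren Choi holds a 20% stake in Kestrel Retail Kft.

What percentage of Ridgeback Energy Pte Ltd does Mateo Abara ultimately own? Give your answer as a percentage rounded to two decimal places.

Mateo reaches Ridgeback along 3 paths.
Via Larkspur: 65% × 92% = 59.8%.
Via Kestrel → Basalt: 80% × 15% × 8% = 0.96%.
Via Basalt: 35% × 8% = 2.8%.
Total: 59.8% + 0.96% + 2.8% = 63.56%.

63.56%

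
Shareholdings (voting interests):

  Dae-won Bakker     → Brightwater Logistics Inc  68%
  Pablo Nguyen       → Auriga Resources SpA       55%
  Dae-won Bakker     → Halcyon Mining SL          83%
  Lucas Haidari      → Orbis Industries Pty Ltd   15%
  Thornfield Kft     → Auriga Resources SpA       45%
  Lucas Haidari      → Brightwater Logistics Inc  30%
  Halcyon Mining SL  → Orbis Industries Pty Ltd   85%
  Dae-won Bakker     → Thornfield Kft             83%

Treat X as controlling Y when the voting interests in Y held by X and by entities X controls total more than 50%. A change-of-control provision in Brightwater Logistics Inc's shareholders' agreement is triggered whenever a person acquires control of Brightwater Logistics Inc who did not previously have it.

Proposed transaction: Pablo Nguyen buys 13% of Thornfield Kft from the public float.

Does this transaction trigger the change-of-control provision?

The purchase changes only Pablo's holdings, so Pablo is the only person who could newly come to control Brightwater.
Pablo holds 55% of Auriga, so Pablo controls Auriga.
Neither Pablo nor any entity Pablo controls holds any voting interest in Brightwater.
So before the transaction, Pablo does not control Brightwater.
After the purchase, Pablo holds 13% of Thornfield directly.
Pablo's side now holds 13% of Thornfield, not > 50%, so Pablo still does not control Thornfield.
After the transaction, neither Pablo nor any entity Pablo controls holds a voting interest in Brightwater, so Pablo still does not control it.
No new person acquires control, so the clause is not triggered.

No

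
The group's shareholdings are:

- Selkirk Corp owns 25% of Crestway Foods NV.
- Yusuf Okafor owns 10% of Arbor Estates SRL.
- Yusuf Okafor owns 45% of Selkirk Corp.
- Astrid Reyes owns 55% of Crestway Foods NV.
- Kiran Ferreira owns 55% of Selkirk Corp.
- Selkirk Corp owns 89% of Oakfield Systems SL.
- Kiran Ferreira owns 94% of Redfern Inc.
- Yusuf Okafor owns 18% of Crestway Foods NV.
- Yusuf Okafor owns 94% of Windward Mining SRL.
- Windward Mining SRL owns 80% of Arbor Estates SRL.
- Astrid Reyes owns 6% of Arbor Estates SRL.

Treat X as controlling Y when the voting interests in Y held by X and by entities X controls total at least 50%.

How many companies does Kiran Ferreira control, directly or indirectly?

Kiran holds 55% of Selkirk, so Kiran controls Selkirk.
Selkirk holds 89% of Oakfield, so Kiran controls Oakfield.
Kiran holds 94% of Redfern, so Kiran controls Redfern.
No other company's threshold is met.
Kiran controls 3 companies.

3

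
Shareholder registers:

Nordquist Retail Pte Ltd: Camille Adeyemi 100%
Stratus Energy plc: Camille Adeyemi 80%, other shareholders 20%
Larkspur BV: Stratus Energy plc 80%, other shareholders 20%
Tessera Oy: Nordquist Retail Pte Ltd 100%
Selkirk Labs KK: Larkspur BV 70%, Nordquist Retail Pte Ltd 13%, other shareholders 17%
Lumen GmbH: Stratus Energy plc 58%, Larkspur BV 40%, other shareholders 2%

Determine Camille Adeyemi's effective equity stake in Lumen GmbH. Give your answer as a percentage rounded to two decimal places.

72.00%

Camille reaches Lumen along 2 paths.
Via Stratus: 80% × 58% = 46.4%.
Via Stratus → Larkspur: 80% × 80% × 40% = 25.6%.
Total: 46.4% + 25.6% = 72%.
Rounded: 72.00%.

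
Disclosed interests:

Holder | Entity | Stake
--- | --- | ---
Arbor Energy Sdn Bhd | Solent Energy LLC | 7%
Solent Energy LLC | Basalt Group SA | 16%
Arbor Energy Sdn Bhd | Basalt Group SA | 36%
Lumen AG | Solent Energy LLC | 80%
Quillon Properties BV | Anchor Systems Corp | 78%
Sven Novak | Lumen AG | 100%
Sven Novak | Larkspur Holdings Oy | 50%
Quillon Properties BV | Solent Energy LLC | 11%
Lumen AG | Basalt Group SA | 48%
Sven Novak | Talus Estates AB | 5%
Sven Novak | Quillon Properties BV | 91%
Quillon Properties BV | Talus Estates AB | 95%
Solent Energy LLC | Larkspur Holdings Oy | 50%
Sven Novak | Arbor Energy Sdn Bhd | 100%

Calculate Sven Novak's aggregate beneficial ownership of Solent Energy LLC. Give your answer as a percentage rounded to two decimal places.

Sven reaches Solent along 3 paths.
Via Quillon: 91% × 11% = 10.01%.
Via Lumen: 100% × 80% = 80%.
Via Arbor: 100% × 7% = 7%.
Total: 10.01% + 80% + 7% = 97.01%.

97.01%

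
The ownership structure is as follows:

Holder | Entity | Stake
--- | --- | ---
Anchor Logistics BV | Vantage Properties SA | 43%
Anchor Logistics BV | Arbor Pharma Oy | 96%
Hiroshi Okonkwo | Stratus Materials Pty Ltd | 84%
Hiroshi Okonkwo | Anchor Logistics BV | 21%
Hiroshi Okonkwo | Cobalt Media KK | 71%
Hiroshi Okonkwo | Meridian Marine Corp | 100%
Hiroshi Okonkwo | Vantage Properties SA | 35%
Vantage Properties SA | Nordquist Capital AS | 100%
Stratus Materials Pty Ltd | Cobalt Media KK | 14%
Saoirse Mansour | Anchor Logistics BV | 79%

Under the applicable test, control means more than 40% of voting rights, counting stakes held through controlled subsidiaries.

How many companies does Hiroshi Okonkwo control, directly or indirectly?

Hiroshi holds 84% of Stratus, so Hiroshi controls Stratus.
Stratus and Hiroshi together hold 14% + 71% = 85% of Cobalt, so Hiroshi controls Cobalt.
Hiroshi holds 100% of Meridian, so Hiroshi controls Meridian.
No other company's threshold is met.
Hiroshi controls 3 companies.

3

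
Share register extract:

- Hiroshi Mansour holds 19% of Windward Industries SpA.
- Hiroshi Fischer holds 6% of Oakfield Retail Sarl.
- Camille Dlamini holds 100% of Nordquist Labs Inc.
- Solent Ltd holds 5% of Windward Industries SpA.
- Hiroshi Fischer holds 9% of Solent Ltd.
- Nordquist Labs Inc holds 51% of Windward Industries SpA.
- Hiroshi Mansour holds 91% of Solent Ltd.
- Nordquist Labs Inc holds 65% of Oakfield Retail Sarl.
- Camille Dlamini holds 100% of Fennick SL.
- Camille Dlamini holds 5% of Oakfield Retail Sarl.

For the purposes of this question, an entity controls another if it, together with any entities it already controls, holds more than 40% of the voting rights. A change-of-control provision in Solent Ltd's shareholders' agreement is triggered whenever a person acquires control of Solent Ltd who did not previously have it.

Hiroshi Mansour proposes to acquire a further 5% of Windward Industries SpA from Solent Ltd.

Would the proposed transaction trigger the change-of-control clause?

No

The purchase adds only to Hiroshi Mansour's holdings (Solent's stake shrinks), so Hiroshi Mansour is the only person who could newly come to control Solent.
Hiroshi Mansour holds 91% of Solent, so Hiroshi Mansour controls Solent.
So Hiroshi Mansour already controls Solent before the transaction.
After the purchase, Hiroshi Mansour's direct stake in Windward rises to 19% + 5% = 24%, and Solent's stake falls to 0%.
Hiroshi Mansour controlled Solent already, so this is not a new person acquiring control; every other person's position is unchanged or reduced.
No new person acquires control, so the clause is not triggered.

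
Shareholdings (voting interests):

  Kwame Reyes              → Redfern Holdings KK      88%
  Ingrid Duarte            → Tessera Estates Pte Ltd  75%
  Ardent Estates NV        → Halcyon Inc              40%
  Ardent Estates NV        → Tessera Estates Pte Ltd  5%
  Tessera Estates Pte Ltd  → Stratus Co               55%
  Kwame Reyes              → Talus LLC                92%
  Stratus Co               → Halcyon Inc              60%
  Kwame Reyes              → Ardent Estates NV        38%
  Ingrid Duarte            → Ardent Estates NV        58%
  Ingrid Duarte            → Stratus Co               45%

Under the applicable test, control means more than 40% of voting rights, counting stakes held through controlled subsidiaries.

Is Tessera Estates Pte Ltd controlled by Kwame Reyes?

No

Kwame holds 88% of Redfern, so Kwame controls Redfern.
Kwame holds 92% of Talus, so Kwame controls Talus.
Neither Kwame nor any entity Kwame controls holds any voting interest in Tessera.
So Kwame does not control Tessera.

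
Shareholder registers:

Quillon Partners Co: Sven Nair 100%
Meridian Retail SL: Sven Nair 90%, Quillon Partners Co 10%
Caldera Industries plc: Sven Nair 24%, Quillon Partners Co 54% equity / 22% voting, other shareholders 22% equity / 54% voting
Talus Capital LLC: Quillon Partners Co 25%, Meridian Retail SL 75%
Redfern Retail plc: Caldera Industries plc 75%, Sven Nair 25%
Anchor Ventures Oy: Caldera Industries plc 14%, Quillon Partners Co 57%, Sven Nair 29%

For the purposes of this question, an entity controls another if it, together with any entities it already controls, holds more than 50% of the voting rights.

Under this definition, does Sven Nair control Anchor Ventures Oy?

Sven holds 100% of Quillon, so Sven controls Quillon.
Quillon and Sven together hold 57% + 29% = 86% of Anchor, so Sven controls Anchor.

Yes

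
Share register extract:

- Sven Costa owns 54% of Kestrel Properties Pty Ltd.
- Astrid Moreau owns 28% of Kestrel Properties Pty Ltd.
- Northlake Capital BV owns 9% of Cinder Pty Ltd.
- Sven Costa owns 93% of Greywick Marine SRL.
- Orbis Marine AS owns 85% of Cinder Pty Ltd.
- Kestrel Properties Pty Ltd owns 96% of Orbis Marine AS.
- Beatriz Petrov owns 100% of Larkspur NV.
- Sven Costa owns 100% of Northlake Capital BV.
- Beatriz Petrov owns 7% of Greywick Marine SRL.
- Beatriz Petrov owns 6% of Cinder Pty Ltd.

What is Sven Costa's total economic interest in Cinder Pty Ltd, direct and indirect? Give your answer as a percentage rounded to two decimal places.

Sven reaches Cinder along 2 paths.
Via Northlake: 100% × 9% = 9%.
Via Kestrel → Orbis: 54% × 96% × 85% = 44.064%.
Total: 9% + 44.064% = 53.064%.
Rounded: 53.06%.

53.06%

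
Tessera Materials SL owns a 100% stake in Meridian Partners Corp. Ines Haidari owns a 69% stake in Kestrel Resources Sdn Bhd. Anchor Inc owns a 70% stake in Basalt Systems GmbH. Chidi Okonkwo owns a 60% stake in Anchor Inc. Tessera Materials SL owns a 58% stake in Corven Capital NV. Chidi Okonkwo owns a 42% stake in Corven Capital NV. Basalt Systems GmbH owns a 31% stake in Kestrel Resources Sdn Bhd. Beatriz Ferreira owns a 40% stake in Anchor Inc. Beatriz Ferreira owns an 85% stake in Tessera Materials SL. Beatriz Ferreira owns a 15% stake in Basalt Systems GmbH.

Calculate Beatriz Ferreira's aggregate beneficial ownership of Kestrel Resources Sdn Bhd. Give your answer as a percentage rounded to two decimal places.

Beatriz reaches Kestrel along 2 paths.
Via Anchor → Basalt: 40% × 70% × 31% = 8.68%.
Via Basalt: 15% × 31% = 4.65%.
Total: 8.68% + 4.65% = 13.33%.

13.33%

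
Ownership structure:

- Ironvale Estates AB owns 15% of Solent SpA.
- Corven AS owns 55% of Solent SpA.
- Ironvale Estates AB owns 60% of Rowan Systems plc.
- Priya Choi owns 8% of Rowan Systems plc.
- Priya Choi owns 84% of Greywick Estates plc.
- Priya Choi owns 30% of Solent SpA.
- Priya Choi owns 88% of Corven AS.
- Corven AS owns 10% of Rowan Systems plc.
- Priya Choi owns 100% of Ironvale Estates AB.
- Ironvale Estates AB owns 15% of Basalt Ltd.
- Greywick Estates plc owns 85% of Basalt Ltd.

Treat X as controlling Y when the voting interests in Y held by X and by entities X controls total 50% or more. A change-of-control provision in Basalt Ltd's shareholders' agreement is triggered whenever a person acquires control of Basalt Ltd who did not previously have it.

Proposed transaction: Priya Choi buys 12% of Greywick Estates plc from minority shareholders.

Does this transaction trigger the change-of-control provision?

No

The purchase changes only Priya's holdings, so Priya is the only person who could newly come to control Basalt.
Priya holds 100% of Ironvale, so Priya controls Ironvale.
Priya holds 84% of Greywick, so Priya controls Greywick.
Greywick and Ironvale together hold 85% + 15% = 100% of Basalt, so Priya controls Basalt.
So Priya already controls Basalt before the transaction.
After the purchase, Priya's direct stake in Greywick rises to 84% + 12% = 96%.
Priya controlled Basalt already, so this is not a new person acquiring control; every other person's position is unchanged or reduced.
No new person acquires control, so the clause is not triggered.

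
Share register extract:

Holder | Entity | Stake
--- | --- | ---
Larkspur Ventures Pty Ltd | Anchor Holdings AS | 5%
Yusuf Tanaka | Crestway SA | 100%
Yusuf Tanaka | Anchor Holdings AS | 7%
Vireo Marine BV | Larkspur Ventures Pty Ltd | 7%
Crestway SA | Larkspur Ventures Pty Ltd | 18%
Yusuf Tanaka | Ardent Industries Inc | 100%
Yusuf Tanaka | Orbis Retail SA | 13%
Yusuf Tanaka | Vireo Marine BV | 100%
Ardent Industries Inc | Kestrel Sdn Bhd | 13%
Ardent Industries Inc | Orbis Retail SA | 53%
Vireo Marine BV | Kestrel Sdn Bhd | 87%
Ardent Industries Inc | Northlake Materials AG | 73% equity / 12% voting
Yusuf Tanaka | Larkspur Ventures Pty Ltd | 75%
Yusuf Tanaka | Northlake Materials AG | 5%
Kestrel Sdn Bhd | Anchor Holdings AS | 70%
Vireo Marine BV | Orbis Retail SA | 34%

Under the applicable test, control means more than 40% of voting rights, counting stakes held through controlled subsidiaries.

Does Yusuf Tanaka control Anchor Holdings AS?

Yusuf holds 100% of Vireo, so Yusuf controls Vireo.
Yusuf holds 100% of Ardent, so Yusuf controls Ardent.
Ardent and Vireo together hold 13% + 87% = 100% of Kestrel, so Yusuf controls Kestrel.
Yusuf holds 100% of Crestway, so Yusuf controls Crestway.
Yusuf and Crestway and Vireo together hold 75% + 18% + 7% = 100% of Larkspur, so Yusuf controls Larkspur.
Yusuf and Larkspur and Kestrel together hold 7% + 5% + 70% = 82% of Anchor, so Yusuf controls Anchor.

Yes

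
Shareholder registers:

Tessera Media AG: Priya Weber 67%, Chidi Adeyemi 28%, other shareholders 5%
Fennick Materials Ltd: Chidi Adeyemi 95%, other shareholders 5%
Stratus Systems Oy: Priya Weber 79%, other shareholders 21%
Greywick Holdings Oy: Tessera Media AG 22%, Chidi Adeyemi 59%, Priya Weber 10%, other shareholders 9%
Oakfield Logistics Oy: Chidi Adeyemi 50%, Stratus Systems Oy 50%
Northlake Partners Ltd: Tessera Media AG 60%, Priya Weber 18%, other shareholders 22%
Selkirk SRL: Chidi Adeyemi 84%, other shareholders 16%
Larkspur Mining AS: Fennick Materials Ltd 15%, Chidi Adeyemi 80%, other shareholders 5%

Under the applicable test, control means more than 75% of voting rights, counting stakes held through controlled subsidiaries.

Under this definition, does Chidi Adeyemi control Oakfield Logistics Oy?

No

Chidi holds 95% of Fennick, so Chidi controls Fennick.
Chidi holds 84% of Selkirk, so Chidi controls Selkirk.
Fennick and Chidi together hold 15% + 80% = 95% of Larkspur, so Chidi controls Larkspur.
In Oakfield, Chidi's side holds only 50%, not > 75%.
So Chidi does not control Oakfield.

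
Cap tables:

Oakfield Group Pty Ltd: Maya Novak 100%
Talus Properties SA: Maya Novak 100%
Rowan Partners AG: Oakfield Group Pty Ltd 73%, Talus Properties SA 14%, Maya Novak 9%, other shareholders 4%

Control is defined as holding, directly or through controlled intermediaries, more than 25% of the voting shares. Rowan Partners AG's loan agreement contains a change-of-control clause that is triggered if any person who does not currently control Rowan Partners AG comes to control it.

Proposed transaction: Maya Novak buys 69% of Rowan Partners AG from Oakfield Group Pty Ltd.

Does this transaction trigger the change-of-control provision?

The purchase adds only to Maya's holdings (Oakfield's stake shrinks), so Maya is the only person who could newly come to control Rowan.
Maya holds 100% of Oakfield, so Maya controls Oakfield.
Maya holds 100% of Talus, so Maya controls Talus.
Oakfield and Talus and Maya together hold 73% + 14% + 9% = 96% of Rowan, so Maya controls Rowan.
So Maya already controls Rowan before the transaction.
After the purchase, Maya's direct stake in Rowan rises to 9% + 69% = 78%, and Oakfield's stake falls to 4%.
Maya controlled Rowan already, so this is not a new person acquiring control; every other person's position is unchanged or reduced.
No new person acquires control, so the clause is not triggered.

No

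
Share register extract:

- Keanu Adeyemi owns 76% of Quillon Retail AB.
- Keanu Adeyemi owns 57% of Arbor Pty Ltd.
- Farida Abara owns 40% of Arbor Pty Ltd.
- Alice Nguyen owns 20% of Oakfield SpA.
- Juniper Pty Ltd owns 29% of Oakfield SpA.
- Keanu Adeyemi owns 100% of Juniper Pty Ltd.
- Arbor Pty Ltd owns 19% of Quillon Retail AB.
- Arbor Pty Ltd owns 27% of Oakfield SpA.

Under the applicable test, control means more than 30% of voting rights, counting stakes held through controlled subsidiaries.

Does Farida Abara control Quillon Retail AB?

No

Farida holds 40% of Arbor, so Farida controls Arbor.
In Quillon, Farida's side holds only 19%, not > 30%.
So Farida does not control Quillon.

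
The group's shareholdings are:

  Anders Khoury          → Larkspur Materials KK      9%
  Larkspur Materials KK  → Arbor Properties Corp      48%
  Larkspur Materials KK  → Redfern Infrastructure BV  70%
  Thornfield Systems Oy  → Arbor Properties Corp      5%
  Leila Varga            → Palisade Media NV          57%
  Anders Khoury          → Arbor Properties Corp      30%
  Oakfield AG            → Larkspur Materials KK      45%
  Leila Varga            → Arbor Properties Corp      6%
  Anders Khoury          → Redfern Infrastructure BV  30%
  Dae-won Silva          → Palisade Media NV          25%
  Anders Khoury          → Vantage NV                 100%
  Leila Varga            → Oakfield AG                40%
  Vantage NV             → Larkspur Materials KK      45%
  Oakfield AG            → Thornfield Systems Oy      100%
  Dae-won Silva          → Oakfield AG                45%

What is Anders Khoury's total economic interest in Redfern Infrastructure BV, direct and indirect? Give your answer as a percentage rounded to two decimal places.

67.80%

Anders reaches Redfern along 3 paths.
Direct stake: 30% = 30%.
Via Larkspur: 9% × 70% = 6.3%.
Via Vantage → Larkspur: 100% × 45% × 70% = 31.5%.
Total: 30% + 6.3% + 31.5% = 67.8%.
Rounded: 67.80%.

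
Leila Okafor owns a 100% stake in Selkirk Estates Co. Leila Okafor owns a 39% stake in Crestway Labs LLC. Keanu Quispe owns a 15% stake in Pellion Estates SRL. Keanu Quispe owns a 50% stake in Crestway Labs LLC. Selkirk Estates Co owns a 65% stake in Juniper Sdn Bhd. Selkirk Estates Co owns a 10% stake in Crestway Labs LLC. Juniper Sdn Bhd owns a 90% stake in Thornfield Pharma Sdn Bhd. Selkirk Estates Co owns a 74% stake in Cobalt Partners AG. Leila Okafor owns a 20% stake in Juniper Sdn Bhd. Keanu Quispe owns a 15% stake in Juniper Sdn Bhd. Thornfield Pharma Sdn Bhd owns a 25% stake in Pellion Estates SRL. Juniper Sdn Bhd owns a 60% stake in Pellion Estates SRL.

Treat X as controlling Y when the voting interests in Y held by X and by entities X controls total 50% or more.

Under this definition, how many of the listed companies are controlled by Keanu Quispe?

Keanu holds 50% of Crestway, so Keanu controls Crestway.
No other company's threshold is met.
Keanu controls 1 company.

1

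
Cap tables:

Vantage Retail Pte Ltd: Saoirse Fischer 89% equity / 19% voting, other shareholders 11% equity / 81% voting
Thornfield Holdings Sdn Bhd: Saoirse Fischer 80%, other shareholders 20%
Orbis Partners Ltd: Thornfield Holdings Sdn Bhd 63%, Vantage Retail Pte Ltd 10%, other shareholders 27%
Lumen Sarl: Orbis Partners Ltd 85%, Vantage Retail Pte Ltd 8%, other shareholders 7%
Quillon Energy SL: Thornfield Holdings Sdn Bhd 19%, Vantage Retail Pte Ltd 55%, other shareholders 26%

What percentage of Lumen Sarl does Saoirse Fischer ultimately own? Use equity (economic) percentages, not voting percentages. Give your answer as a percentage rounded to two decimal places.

Saoirse reaches Lumen along 3 paths.
Via Thornfield → Orbis: 80% × 63% × 85% = 42.84%.
Via Vantage → Orbis: 89% × 10% × 85% = 7.565%.
Via Vantage: 89% × 8% = 7.12%.
Total: 42.84% + 7.565% + 7.12% = 57.525%.
Rounded: 57.53%.

57.53%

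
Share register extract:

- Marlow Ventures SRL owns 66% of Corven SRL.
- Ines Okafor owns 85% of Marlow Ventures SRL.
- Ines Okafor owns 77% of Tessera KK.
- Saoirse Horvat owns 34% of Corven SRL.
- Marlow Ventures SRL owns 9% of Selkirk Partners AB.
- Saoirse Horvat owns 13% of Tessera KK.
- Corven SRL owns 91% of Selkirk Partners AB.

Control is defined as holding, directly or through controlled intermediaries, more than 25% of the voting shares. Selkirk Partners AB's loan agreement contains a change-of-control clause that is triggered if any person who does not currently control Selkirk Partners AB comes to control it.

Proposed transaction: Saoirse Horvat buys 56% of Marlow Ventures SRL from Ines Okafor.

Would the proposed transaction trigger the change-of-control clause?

No

The purchase adds only to Saoirse's holdings (Ines's stake shrinks), so Saoirse is the only person who could newly come to control Selkirk.
Saoirse holds 34% of Corven, so Saoirse controls Corven.
Corven holds 91% of Selkirk, so Saoirse controls Selkirk.
So Saoirse already controls Selkirk before the transaction.
After the purchase, Saoirse holds 56% of Marlow directly, and Ines's stake falls to 29%.
Saoirse controlled Selkirk already, so this is not a new person acquiring control; every other person's position is unchanged or reduced.
No new person acquires control, so the clause is not triggered.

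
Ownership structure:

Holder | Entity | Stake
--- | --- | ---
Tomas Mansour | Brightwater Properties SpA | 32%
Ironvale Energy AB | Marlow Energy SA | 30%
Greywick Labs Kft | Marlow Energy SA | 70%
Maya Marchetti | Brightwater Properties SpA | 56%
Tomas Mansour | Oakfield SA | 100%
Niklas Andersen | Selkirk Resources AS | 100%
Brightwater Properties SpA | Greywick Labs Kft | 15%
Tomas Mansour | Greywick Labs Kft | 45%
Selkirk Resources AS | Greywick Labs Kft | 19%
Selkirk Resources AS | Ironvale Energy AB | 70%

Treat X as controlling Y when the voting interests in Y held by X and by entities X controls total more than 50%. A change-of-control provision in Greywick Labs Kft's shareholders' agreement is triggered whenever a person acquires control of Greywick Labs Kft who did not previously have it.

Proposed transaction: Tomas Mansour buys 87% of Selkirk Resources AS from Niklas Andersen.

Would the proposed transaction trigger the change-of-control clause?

The purchase adds only to Tomas's holdings (Niklas's stake shrinks), so Tomas is the only person who could newly come to control Greywick.
Tomas holds 100% of Oakfield, so Tomas controls Oakfield.
In Greywick, Tomas's side holds only 45%, not > 50%.
So before the transaction, Tomas does not control Greywick.
After the purchase, Tomas holds 87% of Selkirk directly, and Niklas's stake falls to 13%.
Tomas holds 87% of Selkirk, so Tomas controls Selkirk.
Selkirk and Tomas together hold 19% + 45% = 64% of Greywick, so Tomas controls Greywick.
Tomas did not control Greywick before and does after, so the clause is triggered.

Yes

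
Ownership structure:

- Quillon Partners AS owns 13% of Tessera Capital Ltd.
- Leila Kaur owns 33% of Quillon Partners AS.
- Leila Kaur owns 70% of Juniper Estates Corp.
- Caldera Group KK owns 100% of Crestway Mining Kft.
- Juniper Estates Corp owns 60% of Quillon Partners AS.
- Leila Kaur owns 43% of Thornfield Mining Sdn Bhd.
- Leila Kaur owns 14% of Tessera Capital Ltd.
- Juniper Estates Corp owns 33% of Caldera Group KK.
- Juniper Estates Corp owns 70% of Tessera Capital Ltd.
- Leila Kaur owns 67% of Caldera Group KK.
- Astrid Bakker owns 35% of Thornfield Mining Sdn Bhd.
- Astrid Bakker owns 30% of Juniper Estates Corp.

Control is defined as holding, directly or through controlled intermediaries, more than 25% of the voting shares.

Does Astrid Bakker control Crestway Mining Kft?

Yes

Astrid holds 30% of Juniper, so Astrid controls Juniper.
Juniper holds 33% of Caldera, so Astrid controls Caldera.
Caldera holds 100% of Crestway, so Astrid controls Crestway.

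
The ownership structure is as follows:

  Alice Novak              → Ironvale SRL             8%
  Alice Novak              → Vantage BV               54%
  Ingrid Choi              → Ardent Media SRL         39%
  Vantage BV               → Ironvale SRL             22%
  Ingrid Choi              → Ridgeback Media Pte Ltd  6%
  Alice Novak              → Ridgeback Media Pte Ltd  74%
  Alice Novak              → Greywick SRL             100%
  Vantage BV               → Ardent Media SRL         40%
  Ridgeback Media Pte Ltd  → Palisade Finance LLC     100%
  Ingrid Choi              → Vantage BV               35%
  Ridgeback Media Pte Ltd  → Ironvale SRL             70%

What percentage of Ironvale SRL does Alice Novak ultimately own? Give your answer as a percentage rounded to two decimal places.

71.68%

Alice reaches Ironvale along 3 paths.
Via Ridgeback: 74% × 70% = 51.8%.
Direct stake: 8% = 8%.
Via Vantage: 54% × 22% = 11.88%.
Total: 51.8% + 8% + 11.88% = 71.68%.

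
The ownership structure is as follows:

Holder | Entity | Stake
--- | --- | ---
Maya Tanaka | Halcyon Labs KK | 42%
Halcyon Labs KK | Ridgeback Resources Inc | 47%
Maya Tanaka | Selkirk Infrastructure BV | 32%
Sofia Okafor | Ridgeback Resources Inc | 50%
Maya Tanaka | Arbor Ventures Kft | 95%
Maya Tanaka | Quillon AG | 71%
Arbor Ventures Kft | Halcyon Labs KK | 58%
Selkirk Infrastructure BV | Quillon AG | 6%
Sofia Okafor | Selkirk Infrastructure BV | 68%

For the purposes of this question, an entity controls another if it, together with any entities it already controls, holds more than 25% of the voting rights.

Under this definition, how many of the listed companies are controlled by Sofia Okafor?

2

Sofia holds 68% of Selkirk, so Sofia controls Selkirk.
Sofia holds 50% of Ridgeback, so Sofia controls Ridgeback.
No other company's threshold is met.
Sofia controls 2 companies.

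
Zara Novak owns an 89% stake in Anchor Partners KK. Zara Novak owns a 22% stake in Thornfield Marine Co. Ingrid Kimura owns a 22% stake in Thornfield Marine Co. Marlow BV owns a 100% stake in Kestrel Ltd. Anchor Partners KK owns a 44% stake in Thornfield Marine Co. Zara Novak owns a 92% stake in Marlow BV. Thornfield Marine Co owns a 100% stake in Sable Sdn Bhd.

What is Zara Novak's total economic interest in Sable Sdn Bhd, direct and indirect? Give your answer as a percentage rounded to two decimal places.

61.16%

Zara reaches Sable along 2 paths.
Via Thornfield: 22% × 100% = 22%.
Via Anchor → Thornfield: 89% × 44% × 100% = 39.16%.
Total: 22% + 39.16% = 61.16%.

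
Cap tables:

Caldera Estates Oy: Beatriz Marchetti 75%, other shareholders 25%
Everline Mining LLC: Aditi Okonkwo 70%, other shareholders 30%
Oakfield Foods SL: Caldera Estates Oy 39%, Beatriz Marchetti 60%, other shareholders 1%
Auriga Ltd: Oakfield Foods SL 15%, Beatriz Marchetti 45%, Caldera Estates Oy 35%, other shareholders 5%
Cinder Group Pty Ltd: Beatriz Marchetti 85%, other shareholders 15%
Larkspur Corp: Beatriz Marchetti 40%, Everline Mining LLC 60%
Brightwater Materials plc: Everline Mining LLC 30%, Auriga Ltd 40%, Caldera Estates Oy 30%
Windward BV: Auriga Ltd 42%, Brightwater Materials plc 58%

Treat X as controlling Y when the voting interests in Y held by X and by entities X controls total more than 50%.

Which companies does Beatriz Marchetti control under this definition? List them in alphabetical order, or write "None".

Beatriz holds 75% of Caldera, so Beatriz controls Caldera.
Caldera and Beatriz together hold 39% + 60% = 99% of Oakfield, so Beatriz controls Oakfield.
Oakfield and Beatriz and Caldera together hold 15% + 45% + 35% = 95% of Auriga, so Beatriz controls Auriga.
Beatriz holds 85% of Cinder, so Beatriz controls Cinder.
Auriga and Caldera together hold 40% + 30% = 70% of Brightwater, so Beatriz controls Brightwater.
Auriga and Brightwater together hold 42% + 58% = 100% of Windward, so Beatriz controls Windward.
No other company's threshold is met.

Auriga Ltd, Brightwater Materials plc, Caldera Estates Oy, Cinder Group Pty Ltd, Oakfield Foods SL, Windward BV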